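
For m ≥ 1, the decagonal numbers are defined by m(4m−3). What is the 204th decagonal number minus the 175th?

204·(4·204 − 3) = 165852 and 175·(4·175 − 3) = 121975.
Difference: 165852 − 121975 = 43877.

43877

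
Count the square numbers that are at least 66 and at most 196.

The n-th square number is n².
Smallest index with value ≥ 66: n = 9 (giving 81).
Largest index with value ≤ 196: n = 14 (giving 196).
Indices 9 through 14: 6 terms.

6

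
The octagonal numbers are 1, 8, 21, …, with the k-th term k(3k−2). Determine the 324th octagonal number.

324·(3·324 − 2) = 324·970 = 314280.

314280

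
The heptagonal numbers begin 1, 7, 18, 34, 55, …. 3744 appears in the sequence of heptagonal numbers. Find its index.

39

Set n(5n−3)/2 = 3744, giving 5n² − 3n − 7488 = 0.
The discriminant is 9 + 40·3744 = 149769, and √149769 = 387.
So n = (3 + 387) / 10 = 390/10 = 39.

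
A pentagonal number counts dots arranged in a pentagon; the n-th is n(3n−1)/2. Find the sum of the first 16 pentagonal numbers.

2176

Σ i(3i−1)/2 = (3Σi² − Σi) / 2 over i = 1..16.
Σi = 136 and Σi² = 1496.
(3·1496 − 1·136) / 2 = 4352/2 = 2176.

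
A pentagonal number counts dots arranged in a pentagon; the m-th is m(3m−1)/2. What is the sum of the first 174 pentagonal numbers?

Σ i(3i−1)/2 = (3Σi² − Σi) / 2 over i = 1..174.
Σi = 15225 and Σi² = 1771175.
(3·1771175 − 1·15225) / 2 = 5298300/2 = 2649150.

2649150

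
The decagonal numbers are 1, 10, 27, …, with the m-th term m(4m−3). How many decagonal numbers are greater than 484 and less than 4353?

22

The n-th decagonal number is n(4n−3).
Smallest index with value > 484: n = 12 (giving 540).
Largest index with value < 4353: n = 33 (giving 4257).
Indices 12 through 33: 22 terms.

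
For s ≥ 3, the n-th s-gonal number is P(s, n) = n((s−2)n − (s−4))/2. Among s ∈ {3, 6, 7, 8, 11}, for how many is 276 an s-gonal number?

s = 3: P(3, 23) = 276. ✓
s = 6: P(6, 12) = 276. ✓
s = 7: P(7, 10) = 235 and P(7, 11) = 286; 276 is not s-gonal.
s = 8: P(8, 9) = 225 and P(8, 10) = 280; 276 is not s-gonal.
s = 11: P(11, 8) = 260 and P(11, 9) = 333; 276 is not s-gonal.
Hits: s ∈ {3, 6} → 2.

2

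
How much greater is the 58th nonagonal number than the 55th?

58·(7·58 − 5)/2 = 11629 and 55·(7·55 − 5)/2 = 10450.
Difference: 11629 − 10450 = 1179.

1179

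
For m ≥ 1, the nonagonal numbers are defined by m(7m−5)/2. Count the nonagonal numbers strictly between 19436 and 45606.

The n-th nonagonal number is n(7n−5)/2.
Smallest index with value > 19436: n = 75 (giving 19500).
Largest index with value < 45606: n = 114 (giving 45201).
Indices 75 through 114: 40 terms.

40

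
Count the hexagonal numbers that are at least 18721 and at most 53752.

The n-th hexagonal number is n(2n−1).
Smallest index with value ≥ 18721: n = 97 (giving 18721).
Largest index with value ≤ 53752: n = 164 (giving 53628).
Indices 97 through 164: 68 terms.

68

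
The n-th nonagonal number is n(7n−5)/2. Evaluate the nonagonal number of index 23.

The 23rd nonagonal number is n(7n−5)/2 with n = 23.
23·(7·23 − 5)/2 = 23·156/2 = 23·78 = 1794.

1794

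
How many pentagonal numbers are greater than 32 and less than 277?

The n-th pentagonal number is n(3n−1)/2.
Smallest index with value > 32: n = 5 (giving 35).
Largest index with value < 277: n = 13 (giving 247).
Indices 5 through 13: 9 terms.

9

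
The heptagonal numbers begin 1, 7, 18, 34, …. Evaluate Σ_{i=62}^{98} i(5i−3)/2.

Σ i(5i−3)/2 = (5Σi² − 3Σi) / 2 over i = 62..98.
Σi = 4851 − 1891 = 2960 and Σi² = 318549 − 77531 = 241018.
(5·241018 − 3·2960) / 2 = 1196210/2 = 598105.

598105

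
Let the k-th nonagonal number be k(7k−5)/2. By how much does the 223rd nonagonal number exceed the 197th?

38155

223·(7·223 − 5)/2 = 173494 and 197·(7·197 − 5)/2 = 135339.
Difference: 173494 − 135339 = 38155.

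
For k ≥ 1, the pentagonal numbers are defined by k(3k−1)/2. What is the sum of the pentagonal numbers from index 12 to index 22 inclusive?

4840

Σ i(3i−1)/2 = (3Σi² − Σi) / 2 over i = 12..22.
Σi = 253 − 66 = 187 and Σi² = 3795 − 506 = 3289.
(3·3289 − 1·187) / 2 = 9680/2 = 4840.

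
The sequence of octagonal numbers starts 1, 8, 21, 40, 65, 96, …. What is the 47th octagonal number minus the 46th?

Consecutive octagonal numbers differ by 6n − 5: here 6·47 − 5 = 277.

277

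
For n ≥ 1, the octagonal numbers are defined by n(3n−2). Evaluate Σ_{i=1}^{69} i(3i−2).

Σ i(3i−2) = 3Σi² − 2Σi over i = 1..69.
Σi = 2415 and Σi² = 111895.
3·111895 − 2·2415 = 330855.

330855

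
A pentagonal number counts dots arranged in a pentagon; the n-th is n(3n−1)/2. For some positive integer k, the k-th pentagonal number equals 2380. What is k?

40

Set n(3n−1)/2 = 2380, giving 3n² − n − 4760 = 0.
The discriminant is 1 + 24·2380 = 57121, and √57121 = 239.
So n = (1 + 239) / 6 = 240/6 = 40.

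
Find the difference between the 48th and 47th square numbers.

n² − (n−1)² = 2n − 1, so 48² − 47² = 2·48 − 1 = 95.

95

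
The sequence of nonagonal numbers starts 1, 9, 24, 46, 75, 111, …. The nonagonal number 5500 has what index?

40

Set n(7n−5)/2 = 5500, giving 7n² − 5n − 11000 = 0.
The discriminant is 25 + 56·5500 = 308025, and √308025 = 555.
So n = (5 + 555) / 14 = 560/14 = 40.
Check: 40·(7·40 − 5)/2 = 5500. ✓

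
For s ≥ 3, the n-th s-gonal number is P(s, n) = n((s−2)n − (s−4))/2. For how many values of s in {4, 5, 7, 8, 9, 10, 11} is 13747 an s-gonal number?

s = 4: P(4, 117) = 13689 and P(4, 118) = 13924; 13747 is not s-gonal.
s = 5: P(5, 95) = 13490 and P(5, 96) = 13776; 13747 is not s-gonal.
s = 7: P(7, 74) = 13579 and P(7, 75) = 13950; 13747 is not s-gonal.
s = 8: P(8, 68) = 13736 and P(8, 69) = 14145; 13747 is not s-gonal.
s = 9: P(9, 63) = 13734 and P(9, 64) = 14176; 13747 is not s-gonal.
s = 10: P(10, 59) = 13747. ✓
s = 11: P(11, 55) = 13420 and P(11, 56) = 13916; 13747 is not s-gonal.
Hits: s ∈ {10} → 1.

1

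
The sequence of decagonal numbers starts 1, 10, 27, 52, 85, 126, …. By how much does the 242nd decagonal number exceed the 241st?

1929

Consecutive decagonal numbers differ by 8n − 7: here 8·242 − 7 = 1929.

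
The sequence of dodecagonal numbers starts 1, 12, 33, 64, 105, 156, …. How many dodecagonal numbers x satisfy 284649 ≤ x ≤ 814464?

The n-th dodecagonal number is n(5n−4).
Smallest index with value ≥ 284649: n = 239 (giving 284649).
Largest index with value ≤ 814464: n = 404 (giving 814464).
Indices 239 through 404: 166 terms.

166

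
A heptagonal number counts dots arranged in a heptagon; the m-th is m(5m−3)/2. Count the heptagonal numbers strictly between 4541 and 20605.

The n-th heptagonal number is n(5n−3)/2.
Smallest index with value > 4541: n = 43 (giving 4558).
Largest index with value < 20605: n = 91 (giving 20566).
Indices 43 through 91: 49 terms.

49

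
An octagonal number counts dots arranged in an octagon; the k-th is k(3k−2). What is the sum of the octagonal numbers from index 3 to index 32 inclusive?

33255

Σ i(3i−2) = 3Σi² − 2Σi over i = 3..32.
Σi = 528 − 3 = 525 and Σi² = 11440 − 5 = 11435.
3·11435 − 2·525 = 33255.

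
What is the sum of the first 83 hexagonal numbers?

Σ i(2i−1) = 2Σi² − Σi over i = 1..83.
Σi = 3486 and Σi² = 194054.
2·194054 − 1·3486 = 384622.

384622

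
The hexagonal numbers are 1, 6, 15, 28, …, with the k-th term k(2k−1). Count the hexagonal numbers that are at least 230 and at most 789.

The n-th hexagonal number is n(2n−1).
Smallest index with value ≥ 230: n = 11 (giving 231).
Largest index with value ≤ 789: n = 20 (giving 780).
Indices 11 through 20: 10 terms.

10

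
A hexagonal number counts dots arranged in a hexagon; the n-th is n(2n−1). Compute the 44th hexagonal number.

The 44th hexagonal number is n(2n−1) with n = 44.
44·(2·44 − 1) = 44·87 = 3828.

3828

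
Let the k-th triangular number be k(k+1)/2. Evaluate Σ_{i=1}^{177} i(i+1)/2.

939929

Σ i(i+1)/2 = (Σi² + Σi) / 2 over i = 1..177.
Σi = 15753 and Σi² = 1864105.
(1·1864105 + 1·15753) / 2 = 1879858/2 = 939929.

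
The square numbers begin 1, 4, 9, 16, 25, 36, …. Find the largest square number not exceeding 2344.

Solve n² ≤ 2344 for integer n.
n = 48 gives 2304 ≤ 2344, while n = 49 gives 2401 > 2344; so the answer is 2304.

2304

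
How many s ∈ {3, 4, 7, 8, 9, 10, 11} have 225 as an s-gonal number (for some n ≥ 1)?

s = 3: P(3, 20) = 210 and P(3, 21) = 231; 225 is not s-gonal.
s = 4: P(4, 15) = 225. ✓
s = 7: P(7, 9) = 189 and P(7, 10) = 235; 225 is not s-gonal.
s = 8: P(8, 9) = 225. ✓
s = 9: P(9, 8) = 204 and P(9, 9) = 261; 225 is not s-gonal.
s = 10: P(10, 7) = 175 and P(10, 8) = 232; 225 is not s-gonal.
s = 11: P(11, 7) = 196 and P(11, 8) = 260; 225 is not s-gonal.
Hits: s ∈ {4, 8} → 2.

2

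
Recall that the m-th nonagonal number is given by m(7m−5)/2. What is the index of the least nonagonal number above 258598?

Solve n(7n−5)/2 > 258598 for integer n.
The largest n with value ≤ 258598 is 272 (since 258264 ≤ 258598 < 260169), so the first above is n = 273, value 260169.

273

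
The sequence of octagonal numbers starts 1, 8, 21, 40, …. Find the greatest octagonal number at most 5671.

Solve n(3n−2) ≤ 5671 for integer n.
n = 43 gives 5461 ≤ 5671, while n = 44 gives 5720 > 5671; so the answer is 5461.

5461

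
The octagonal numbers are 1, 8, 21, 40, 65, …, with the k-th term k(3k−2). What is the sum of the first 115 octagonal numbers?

1527430

Σ i(3i−2) = 3Σi² − 2Σi over i = 1..115.
Σi = 6670 and Σi² = 513590.
3·513590 − 2·6670 = 1527430.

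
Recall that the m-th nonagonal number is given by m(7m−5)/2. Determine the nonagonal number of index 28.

The 28th nonagonal number is n(7n−5)/2 with n = 28.
28·(7·28 − 5)/2 = 28·191/2 = 2674.

2674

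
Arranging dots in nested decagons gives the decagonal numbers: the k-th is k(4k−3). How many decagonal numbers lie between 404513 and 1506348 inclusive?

296

The n-th decagonal number is n(4n−3).
Smallest index with value ≥ 404513: n = 319 (giving 406087).
Largest index with value ≤ 1506348: n = 614 (giving 1506142).
Indices 319 through 614: 296 terms.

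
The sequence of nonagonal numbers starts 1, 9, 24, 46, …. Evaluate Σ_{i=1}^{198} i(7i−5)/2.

Σ i(7i−5)/2 = (7Σi² − 5Σi) / 2 over i = 1..198.
Σi = 19701 and Σi² = 2607099.
(7·2607099 − 5·19701) / 2 = 18151188/2 = 9075594.

9075594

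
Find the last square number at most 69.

64

Solve n² ≤ 69 for integer n.
n = 8 gives 64 ≤ 69, while n = 9 gives 81 > 69; so the answer is 64.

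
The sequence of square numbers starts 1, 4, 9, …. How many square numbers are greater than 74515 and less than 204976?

The n-th square number is n².
Smallest index with value > 74515: n = 273 (giving 74529).
Largest index with value < 204976: n = 452 (giving 204304).
Indices 273 through 452: 180 terms.

180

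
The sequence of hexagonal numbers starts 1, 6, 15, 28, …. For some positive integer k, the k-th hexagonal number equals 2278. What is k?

34

Set n(2n−1) = 2278, giving 2n² − n − 2278 = 0.
So n = (1 + 135) / 4 = 136/4 = 34.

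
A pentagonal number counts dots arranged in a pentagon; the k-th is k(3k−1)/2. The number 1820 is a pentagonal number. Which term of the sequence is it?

Set n(3n−1)/2 = 1820, giving 3n² − n − 3640 = 0.
The discriminant is 1 + 24·1820 = 43681, and √43681 = 209.
So n = (1 + 209) / 6 = 210/6 = 35.
Check: 35·(3·35 − 1)/2 = 1820. ✓

35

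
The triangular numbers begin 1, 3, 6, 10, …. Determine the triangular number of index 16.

The 16th triangular number is n(n+1)/2 with n = 16.
16·17/2 = 272/2 = 136.

136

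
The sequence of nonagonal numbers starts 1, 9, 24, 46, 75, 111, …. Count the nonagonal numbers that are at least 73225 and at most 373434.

183

The n-th nonagonal number is n(7n−5)/2.
Smallest index with value ≥ 73225: n = 145 (giving 73225).
Largest index with value ≤ 373434: n = 327 (giving 373434).
Indices 145 through 327: 183 terms.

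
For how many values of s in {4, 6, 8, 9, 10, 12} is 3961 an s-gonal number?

1

s = 4: P(4, 62) = 3844 and P(4, 63) = 3969; 3961 is not s-gonal.
s = 6: P(6, 44) = 3828 and P(6, 45) = 4005; 3961 is not s-gonal.
s = 8: P(8, 36) = 3816 and P(8, 37) = 4033; 3961 is not s-gonal.
s = 9: P(9, 34) = 3961. ✓
s = 10: P(10, 31) = 3751 and P(10, 32) = 4000; 3961 is not s-gonal.
s = 12: P(12, 28) = 3808 and P(12, 29) = 4089; 3961 is not s-gonal.
Hits: s ∈ {9} → 1.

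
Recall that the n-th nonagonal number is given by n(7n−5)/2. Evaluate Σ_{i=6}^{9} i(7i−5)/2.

Σ i(7i−5)/2 = (7Σi² − 5Σi) / 2 over i = 6..9.
Σi = 45 − 15 = 30 and Σi² = 285 − 55 = 230.
(7·230 − 5·30) / 2 = 1460/2 = 730.

730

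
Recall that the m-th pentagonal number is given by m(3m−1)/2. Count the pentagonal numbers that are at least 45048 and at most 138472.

The n-th pentagonal number is n(3n−1)/2.
Smallest index with value ≥ 45048: n = 174 (giving 45327).
Largest index with value ≤ 138472: n = 304 (giving 138472).
Indices 174 through 304: 131 terms.

131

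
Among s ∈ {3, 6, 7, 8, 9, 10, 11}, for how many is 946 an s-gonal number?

2

s = 3: P(3, 43) = 946. ✓
s = 6: P(6, 22) = 946. ✓
s = 7: P(7, 19) = 874 and P(7, 20) = 970; 946 is not s-gonal.
s = 8: P(8, 18) = 936 and P(8, 19) = 1045; 946 is not s-gonal.
s = 9: P(9, 16) = 856 and P(9, 17) = 969; 946 is not s-gonal.
s = 10: P(10, 15) = 855 and P(10, 16) = 976; 946 is not s-gonal.
s = 11: P(11, 14) = 833 and P(11, 15) = 960; 946 is not s-gonal.
Hits: s ∈ {3, 6} → 2.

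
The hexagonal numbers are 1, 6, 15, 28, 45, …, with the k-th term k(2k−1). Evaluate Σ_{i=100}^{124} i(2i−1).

627000

Σ i(2i−1) = 2Σi² − Σi over i = 100..124.
Σi = 7750 − 4950 = 2800 and Σi² = 643250 − 328350 = 314900.
2·314900 − 1·2800 = 627000.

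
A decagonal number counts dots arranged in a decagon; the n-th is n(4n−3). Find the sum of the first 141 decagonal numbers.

Σ i(4i−3) = 4Σi² − 3Σi over i = 1..141.
Σi = 10011 and Σi² = 944371.
4·944371 − 3·10011 = 3747451.

3747451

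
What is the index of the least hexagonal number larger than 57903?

171

Solve n(2n−1) > 57903 for integer n.
The largest n with value ≤ 57903 is 170 (since 57630 ≤ 57903 < 58311), so the first above is n = 171, value 58311.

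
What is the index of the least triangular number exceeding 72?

Solve n(n+1)/2 > 72 for integer n.
The largest n with value ≤ 72 is 11 (since 66 ≤ 72 < 78), so the first above is n = 12, value 78.

12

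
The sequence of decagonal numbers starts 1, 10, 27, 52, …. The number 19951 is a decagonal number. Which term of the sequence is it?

Set n(4n−3) = 19951, giving 4n² − 3n − 19951 = 0.
So n = (3 + 565) / 8 = 568/8 = 71.

71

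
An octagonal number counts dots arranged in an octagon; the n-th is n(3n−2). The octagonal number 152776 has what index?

Set n(3n−2) = 152776, giving 3n² − 2n − 152776 = 0.
The discriminant is 4 + 12·152776 = 1833316, and √1833316 = 1354.
So n = (2 + 1354) / 6 = 1356/6 = 226.
Check: 226·(3·226 − 2) = 152776. ✓

226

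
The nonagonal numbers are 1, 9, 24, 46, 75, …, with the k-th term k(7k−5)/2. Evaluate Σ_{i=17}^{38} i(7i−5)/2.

59818

Σ i(7i−5)/2 = (7Σi² − 5Σi) / 2 over i = 17..38.
Σi = 741 − 136 = 605 and Σi² = 19019 − 1496 = 17523.
(7·17523 − 5·605) / 2 = 119636/2 = 59818.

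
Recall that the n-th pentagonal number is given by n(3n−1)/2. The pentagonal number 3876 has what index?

Set n(3n−1)/2 = 3876, giving 3n² − n − 7752 = 0.
The discriminant is 1 + 24·3876 = 93025, and √93025 = 305.
So n = (1 + 305) / 6 = 306/6 = 51.
Check: 51·(3·51 − 1)/2 = 3876. ✓

51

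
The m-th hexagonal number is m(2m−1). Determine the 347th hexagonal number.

240471

The 347th hexagonal number is n(2n−1) with n = 347.
347·(2·347 − 1) = 347·693 = 240471.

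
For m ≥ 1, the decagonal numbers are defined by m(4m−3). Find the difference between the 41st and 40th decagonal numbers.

Consecutive decagonal numbers differ by 8n − 7: here 8·41 − 7 = 321.

321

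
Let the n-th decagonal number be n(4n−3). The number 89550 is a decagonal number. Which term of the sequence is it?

Set n(4n−3) = 89550, giving 4n² − 3n − 89550 = 0.
The discriminant is 9 + 16·89550 = 1432809, and √1432809 = 1197.
So n = (3 + 1197) / 8 = 1200/8 = 150.

150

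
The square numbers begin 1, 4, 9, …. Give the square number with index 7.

49

The 7th square number is n² with n = 7.
7² = 49.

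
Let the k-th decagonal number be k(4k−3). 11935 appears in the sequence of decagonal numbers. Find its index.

Set n(4n−3) = 11935, giving 4n² − 3n − 11935 = 0.
The discriminant is 9 + 16·11935 = 190969, and √190969 = 437.
So n = (3 + 437) / 8 = 440/8 = 55.
Check: 55·(4·55 − 3) = 11935. ✓

55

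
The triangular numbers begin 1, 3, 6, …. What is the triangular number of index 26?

26·27/2 = 702/2 = 351.

351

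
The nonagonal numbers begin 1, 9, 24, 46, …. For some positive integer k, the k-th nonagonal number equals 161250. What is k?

Set n(7n−5)/2 = 161250, giving 7n² − 5n − 322500 = 0.
The discriminant is 25 + 56·161250 = 9030025, and √9030025 = 3005.
So n = (5 + 3005) / 14 = 3010/14 = 215.
Check: 215·(7·215 − 5)/2 = 161250. ✓

215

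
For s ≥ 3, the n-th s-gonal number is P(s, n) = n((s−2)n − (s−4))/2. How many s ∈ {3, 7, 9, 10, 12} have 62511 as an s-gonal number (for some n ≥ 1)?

1

s = 3: P(3, 353) = 62481 and P(3, 354) = 62835; 62511 is not s-gonal.
s = 7: P(7, 158) = 62173 and P(7, 159) = 62964; 62511 is not s-gonal.
s = 9: P(9, 134) = 62511. ✓
s = 10: P(10, 125) = 62125 and P(10, 126) = 63126; 62511 is not s-gonal.
s = 12: P(12, 112) = 62272 and P(12, 113) = 63393; 62511 is not s-gonal.
Hits: s ∈ {9} → 1.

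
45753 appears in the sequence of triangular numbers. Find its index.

Set n(n+1)/2 = 45753, giving n² + n − 91506 = 0.
The discriminant is 1 + 8·45753 = 366025, and √366025 = 605.
So n = (-1 + 605) / 2 = 604/2 = 302.

302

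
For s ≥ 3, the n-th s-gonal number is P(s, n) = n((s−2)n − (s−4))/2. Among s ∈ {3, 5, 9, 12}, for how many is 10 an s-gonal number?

s = 3: P(3, 4) = 10. ✓
s = 5: P(5, 2) = 5 and P(5, 3) = 12; 10 is not s-gonal.
s = 9: P(9, 2) = 9 and P(9, 3) = 24; 10 is not s-gonal.
s = 12: P(12, 1) = 1 and P(12, 2) = 12; 10 is not s-gonal.
Hits: s ∈ {3} → 1.

1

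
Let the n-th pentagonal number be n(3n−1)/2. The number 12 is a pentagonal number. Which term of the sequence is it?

Set n(3n−1)/2 = 12, giving 3n² − n − 24 = 0.
The discriminant is 1 + 24·12 = 289, and √289 = 17.
So n = (1 + 17) / 6 = 18/6 = 3.
Check: 3·(3·3 − 1)/2 = 12. ✓

3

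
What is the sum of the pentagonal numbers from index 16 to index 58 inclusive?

97438

Σ i(3i−1)/2 = (3Σi² − Σi) / 2 over i = 16..58.
Σi = 1711 − 120 = 1591 and Σi² = 66729 − 1240 = 65489.
(3·65489 − 1·1591) / 2 = 194876/2 = 97438.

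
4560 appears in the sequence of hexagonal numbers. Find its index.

Set n(2n−1) = 4560, giving 2n² − n − 4560 = 0.
The discriminant is 1 + 8·4560 = 36481, and √36481 = 191.
So n = (1 + 191) / 4 = 192/4 = 48.
Check: 48·(2·48 − 1) = 4560. ✓

48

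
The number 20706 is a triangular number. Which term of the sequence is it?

Set n(n+1)/2 = 20706, giving n² + n − 41412 = 0.
The discriminant is 1 + 8·20706 = 165649, and √165649 = 407.
So n = (-1 + 407) / 2 = 406/2 = 203.

203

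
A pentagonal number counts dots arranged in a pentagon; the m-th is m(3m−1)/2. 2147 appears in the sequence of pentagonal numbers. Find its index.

38

Set n(3n−1)/2 = 2147, giving 3n² − n − 4294 = 0.
The discriminant is 1 + 24·2147 = 51529, and √51529 = 227.
So n = (1 + 227) / 6 = 228/6 = 38.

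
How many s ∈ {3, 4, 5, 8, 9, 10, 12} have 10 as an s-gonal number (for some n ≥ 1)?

2

s = 3: P(3, 4) = 10. ✓
s = 4: P(4, 3) = 9 and P(4, 4) = 16; 10 is not s-gonal.
s = 5: P(5, 2) = 5 and P(5, 3) = 12; 10 is not s-gonal.
s = 8: P(8, 2) = 8 and P(8, 3) = 21; 10 is not s-gonal.
s = 9: P(9, 2) = 9 and P(9, 3) = 24; 10 is not s-gonal.
s = 10: P(10, 2) = 10. ✓
s = 12: P(12, 1) = 1 and P(12, 2) = 12; 10 is not s-gonal.
Hits: s ∈ {3, 10} → 2.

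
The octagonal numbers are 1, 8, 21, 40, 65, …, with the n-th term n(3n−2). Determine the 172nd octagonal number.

88408

172·(3·172 − 2) = 172·514 = 88408.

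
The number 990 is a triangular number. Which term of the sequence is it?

Set n(n+1)/2 = 990, giving n² + n − 1980 = 0.
The discriminant is 1 + 8·990 = 7921, and √7921 = 89.
So n = (-1 + 89) / 2 = 88/2 = 44.

44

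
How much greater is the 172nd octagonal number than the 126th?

172·(3·172 − 2) = 88408 and 126·(3·126 − 2) = 47376.
Difference: 88408 − 47376 = 41032.

41032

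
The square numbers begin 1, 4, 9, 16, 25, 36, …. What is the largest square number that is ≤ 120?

Solve n² ≤ 120 for integer n.
n = 10 gives 100 ≤ 120, while n = 11 gives 121 > 120; so the answer is 100.

100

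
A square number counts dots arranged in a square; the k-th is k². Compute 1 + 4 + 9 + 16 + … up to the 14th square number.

Σ_{i=1}^{14} i² = 14·15·29/6 = 1015.

1015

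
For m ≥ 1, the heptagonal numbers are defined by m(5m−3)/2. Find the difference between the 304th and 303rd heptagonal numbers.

Consecutive heptagonal numbers differ by 5n − 4: here 5·304 − 4 = 1516.

1516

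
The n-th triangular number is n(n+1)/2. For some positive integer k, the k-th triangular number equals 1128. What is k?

47

Set n(n+1)/2 = 1128, giving n² + n − 2256 = 0.
The discriminant is 1 + 8·1128 = 9025, and √9025 = 95.
So n = (-1 + 95) / 2 = 94/2 = 47.
Check: 47·48/2 = 1128. ✓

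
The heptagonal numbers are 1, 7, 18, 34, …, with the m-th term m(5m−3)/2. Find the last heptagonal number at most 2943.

2839

Solve n(5n−3)/2 ≤ 2943 for integer n.
n = 34 gives 2839 ≤ 2943, while n = 35 gives 3010 > 2943; so the answer is 2839.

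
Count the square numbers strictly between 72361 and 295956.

The n-th square number is n².
Smallest index with value > 72361: n = 270 (giving 72900).
Largest index with value < 295956: n = 544 (giving 295936).
Indices 270 through 544: 275 terms.

275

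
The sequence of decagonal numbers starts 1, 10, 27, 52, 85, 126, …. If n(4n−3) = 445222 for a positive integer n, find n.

334

Set n(4n−3) = 445222, giving 4n² − 3n − 445222 = 0.
The discriminant is 9 + 16·445222 = 7123561, and √7123561 = 2669.
So n = (3 + 2669) / 8 = 2672/8 = 334.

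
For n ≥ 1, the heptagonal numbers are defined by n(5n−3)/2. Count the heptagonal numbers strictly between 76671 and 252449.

The n-th heptagonal number is n(5n−3)/2.
Smallest index with value > 76671: n = 176 (giving 77176).
Largest index with value < 252449: n = 318 (giving 252333).
Indices 176 through 318: 143 terms.

143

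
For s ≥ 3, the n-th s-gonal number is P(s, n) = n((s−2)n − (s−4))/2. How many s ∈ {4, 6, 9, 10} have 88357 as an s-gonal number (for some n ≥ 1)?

s = 4: P(4, 297) = 88209 and P(4, 298) = 88804; 88357 is not s-gonal.
s = 6: P(6, 210) = 87990 and P(6, 211) = 88831; 88357 is not s-gonal.
s = 9: P(9, 159) = 88086 and P(9, 160) = 89200; 88357 is not s-gonal.
s = 10: P(10, 149) = 88357. ✓
Hits: s ∈ {10} → 1.

1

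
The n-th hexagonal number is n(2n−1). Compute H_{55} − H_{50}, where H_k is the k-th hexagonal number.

55·(2·55 − 1) = 5995 and 50·(2·50 − 1) = 4950.
Difference: 5995 − 4950 = 1045.

1045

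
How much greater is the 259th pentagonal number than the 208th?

259·(3·259 − 1)/2 = 100492 and 208·(3·208 − 1)/2 = 64792.
Difference: 100492 − 64792 = 35700.

35700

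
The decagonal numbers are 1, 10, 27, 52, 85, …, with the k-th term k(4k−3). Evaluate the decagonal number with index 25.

2425

The 25th decagonal number is n(4n−3) with n = 25.
25·(4·25 − 3) = 25·97 = 2425.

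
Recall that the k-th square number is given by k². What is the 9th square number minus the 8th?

17

n² − (n−1)² = 2n − 1, so 9² − 8² = 2·9 − 1 = 17.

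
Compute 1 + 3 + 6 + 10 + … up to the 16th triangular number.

816

Σ i(i+1)/2 = (Σi² + Σi) / 2 over i = 1..16.
Σi = 136 and Σi² = 1496.
(1·1496 + 1·136) / 2 = 1632/2 = 816.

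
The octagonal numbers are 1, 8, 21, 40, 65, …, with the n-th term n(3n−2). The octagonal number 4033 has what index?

Set n(3n−2) = 4033, giving 3n² − 2n − 4033 = 0.
So n = (2 + 220) / 6 = 222/6 = 37.
Check: 37·(3·37 − 2) = 4033. ✓

37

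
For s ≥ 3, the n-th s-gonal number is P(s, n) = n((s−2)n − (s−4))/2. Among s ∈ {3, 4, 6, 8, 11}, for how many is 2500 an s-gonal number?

1

s = 3: P(3, 70) = 2485 and P(3, 71) = 2556; 2500 is not s-gonal.
s = 4: P(4, 50) = 2500. ✓
s = 6: P(6, 35) = 2415 and P(6, 36) = 2556; 2500 is not s-gonal.
s = 8: P(8, 29) = 2465 and P(8, 30) = 2640; 2500 is not s-gonal.
s = 11: P(11, 23) = 2300 and P(11, 24) = 2508; 2500 is not s-gonal.
Hits: s ∈ {4} → 1.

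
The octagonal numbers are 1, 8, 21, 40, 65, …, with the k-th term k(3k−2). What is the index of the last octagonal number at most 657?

15

Solve n(3n−2) ≤ 657 for integer n.
n = 15 gives 645 ≤ 657, while n = 16 gives 736 > 657; so the answer is index 15.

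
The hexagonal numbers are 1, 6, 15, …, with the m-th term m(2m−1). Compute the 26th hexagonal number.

The 26th hexagonal number is n(2n−1) with n = 26.
26·(2·26 − 1) = 26·51 = 1326.

1326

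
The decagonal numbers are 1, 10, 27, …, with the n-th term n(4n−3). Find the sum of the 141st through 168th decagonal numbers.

Σ i(4i−3) = 4Σi² − 3Σi over i = 141..168.
Σi = 14196 − 9870 = 4326 and Σi² = 1594684 − 924490 = 670194.
4·670194 − 3·4326 = 2667798.

2667798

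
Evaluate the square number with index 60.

3600

The 60th square number is n² with n = 60.
60² = 3600.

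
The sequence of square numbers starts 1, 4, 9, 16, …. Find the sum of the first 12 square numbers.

Σ_{i=1}^{12} i² = 12·13·25/6 = 650.

650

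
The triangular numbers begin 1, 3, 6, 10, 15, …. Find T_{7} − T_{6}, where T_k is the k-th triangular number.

Consecutive triangular numbers differ by n: T_{7} − T_{6} = 7.

7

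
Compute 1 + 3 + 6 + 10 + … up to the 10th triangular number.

Σ i(i+1)/2 = (Σi² + Σi) / 2 over i = 1..10.
Σi = 55 and Σi² = 385.
(1·385 + 1·55) / 2 = 440/2 = 220.

220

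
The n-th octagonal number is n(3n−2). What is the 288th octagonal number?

The 288th octagonal number is n(3n−2) with n = 288.
288·(3·288 − 2) = 288·862 = 248256.

248256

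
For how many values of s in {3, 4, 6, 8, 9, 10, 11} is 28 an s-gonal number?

s = 3: P(3, 7) = 28. ✓
s = 4: P(4, 5) = 25 and P(4, 6) = 36; 28 is not s-gonal.
s = 6: P(6, 4) = 28. ✓
s = 8: P(8, 3) = 21 and P(8, 4) = 40; 28 is not s-gonal.
s = 9: P(9, 3) = 24 and P(9, 4) = 46; 28 is not s-gonal.
s = 10: P(10, 3) = 27 and P(10, 4) = 52; 28 is not s-gonal.
s = 11: P(11, 2) = 11 and P(11, 3) = 30; 28 is not s-gonal.
Hits: s ∈ {3, 6} → 2.

2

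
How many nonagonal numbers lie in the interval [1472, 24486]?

The n-th nonagonal number is n(7n−5)/2.
Smallest index with value ≥ 1472: n = 21 (giving 1491).
Largest index with value ≤ 24486: n = 84 (giving 24486).
Indices 21 through 84: 64 terms.

64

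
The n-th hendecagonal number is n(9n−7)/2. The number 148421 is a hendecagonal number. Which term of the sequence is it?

Set n(9n−7)/2 = 148421, giving 9n² − 7n − 296842 = 0.
So n = (7 + 3269) / 18 = 3276/18 = 182.

182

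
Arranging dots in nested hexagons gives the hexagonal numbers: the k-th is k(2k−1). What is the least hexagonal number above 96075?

96580

Solve n(2n−1) > 96075 for integer n.
The largest n with value ≤ 96075 is 219 (since 95703 ≤ 96075 < 96580), so the first above is n = 220, value 96580.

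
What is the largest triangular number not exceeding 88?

78

Solve n(n+1)/2 ≤ 88 for integer n.
n = 12 gives 78 ≤ 88, while n = 13 gives 91 > 88; so the answer is 78.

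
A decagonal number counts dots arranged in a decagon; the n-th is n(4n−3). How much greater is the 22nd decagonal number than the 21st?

169

Consecutive decagonal numbers differ by 8n − 7: here 8·22 − 7 = 169.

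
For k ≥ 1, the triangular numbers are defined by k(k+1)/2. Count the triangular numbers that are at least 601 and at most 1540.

The n-th triangular number is n(n+1)/2.
Smallest index with value ≥ 601: n = 35 (giving 630).
Largest index with value ≤ 1540: n = 55 (giving 1540).
Indices 35 through 55: 21 terms.

21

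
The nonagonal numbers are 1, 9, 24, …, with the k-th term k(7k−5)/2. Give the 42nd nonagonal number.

6069

The 42nd nonagonal number is n(7n−5)/2 with n = 42.
42·(7·42 − 5)/2 = 42·289/2 = 6069.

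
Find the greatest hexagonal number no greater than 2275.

Solve n(2n−1) ≤ 2275 for integer n.
n = 33 gives 2145 ≤ 2275, while n = 34 gives 2278 > 2275; so the answer is 2145.

2145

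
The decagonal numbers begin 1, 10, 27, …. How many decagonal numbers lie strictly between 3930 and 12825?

25

The n-th decagonal number is n(4n−3).
Smallest index with value > 3930: n = 32 (giving 4000).
Largest index with value < 12825: n = 56 (giving 12376).
Indices 32 through 56: 25 terms.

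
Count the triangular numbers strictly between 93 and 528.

The n-th triangular number is n(n+1)/2.
Smallest index with value > 93: n = 14 (giving 105).
Largest index with value < 528: n = 31 (giving 496).
Indices 14 through 31: 18 terms.

18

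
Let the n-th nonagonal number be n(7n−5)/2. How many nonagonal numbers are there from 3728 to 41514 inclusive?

77

The n-th nonagonal number is n(7n−5)/2.
Smallest index with value ≥ 3728: n = 33 (giving 3729).
Largest index with value ≤ 41514: n = 109 (giving 41311).
Indices 33 through 109: 77 terms.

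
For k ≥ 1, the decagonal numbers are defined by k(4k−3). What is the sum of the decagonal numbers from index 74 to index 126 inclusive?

2153708

Σ i(4i−3) = 4Σi² − 3Σi over i = 74..126.
Σi = 8001 − 2701 = 5300 and Σi² = 674751 − 132349 = 542402.
4·542402 − 3·5300 = 2153708.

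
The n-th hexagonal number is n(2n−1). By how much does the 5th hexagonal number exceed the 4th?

17

Consecutive hexagonal numbers differ by 4n − 3: here 4·5 − 3 = 17.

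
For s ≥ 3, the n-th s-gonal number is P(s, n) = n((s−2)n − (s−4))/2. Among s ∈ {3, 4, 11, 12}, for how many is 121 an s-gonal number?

1

s = 3: P(3, 15) = 120 and P(3, 16) = 136; 121 is not s-gonal.
s = 4: P(4, 11) = 121. ✓
s = 11: P(11, 5) = 95 and P(11, 6) = 141; 121 is not s-gonal.
s = 12: P(12, 5) = 105 and P(12, 6) = 156; 121 is not s-gonal.
Hits: s ∈ {4} → 1.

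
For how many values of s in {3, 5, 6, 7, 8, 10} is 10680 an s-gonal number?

1

s = 3: P(3, 145) = 10585 and P(3, 146) = 10731; 10680 is not s-gonal.
s = 5: P(5, 84) = 10542 and P(5, 85) = 10795; 10680 is not s-gonal.
s = 6: P(6, 73) = 10585 and P(6, 74) = 10878; 10680 is not s-gonal.
s = 7: P(7, 65) = 10465 and P(7, 66) = 10791; 10680 is not s-gonal.
s = 8: P(8, 60) = 10680. ✓
s = 10: P(10, 52) = 10660 and P(10, 53) = 11077; 10680 is not s-gonal.
Hits: s ∈ {8} → 1.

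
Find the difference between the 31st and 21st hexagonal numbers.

31·(2·31 − 1) = 1891 and 21·(2·21 − 1) = 861.
Difference: 1891 − 861 = 1030.

1030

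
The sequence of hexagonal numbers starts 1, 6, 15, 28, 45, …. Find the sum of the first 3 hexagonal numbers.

Σ i(2i−1) = 2Σi² − Σi over i = 1..3.
Σi = 6 and Σi² = 14.
2·14 − 1·6 = 22.

22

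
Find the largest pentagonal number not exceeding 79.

70

Solve n(3n−1)/2 ≤ 79 for integer n.
n = 7 gives 70 ≤ 79, while n = 8 gives 92 > 79; so the answer is 70.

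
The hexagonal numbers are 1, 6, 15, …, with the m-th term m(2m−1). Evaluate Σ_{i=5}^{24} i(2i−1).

9450

Σ i(2i−1) = 2Σi² − Σi over i = 5..24.
Σi = 300 − 10 = 290 and Σi² = 4900 − 30 = 4870.
2·4870 − 1·290 = 9450.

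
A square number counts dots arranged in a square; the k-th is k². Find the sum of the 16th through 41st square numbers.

Σ_{i=16}^{41} i² = 23821 − 1240 = 22581.

22581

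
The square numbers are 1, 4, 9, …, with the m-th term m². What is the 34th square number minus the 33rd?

67

n² − (n−1)² = 2n − 1, so 34² − 33² = 2·34 − 1 = 67.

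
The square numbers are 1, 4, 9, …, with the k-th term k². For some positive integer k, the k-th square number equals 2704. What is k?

52

We need n² = 2704, so n = √2704 = 52.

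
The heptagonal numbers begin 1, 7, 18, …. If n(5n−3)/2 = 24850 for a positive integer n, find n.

Set n(5n−3)/2 = 24850, giving 5n² − 3n − 49700 = 0.
So n = (3 + 997) / 10 = 1000/10 = 100.

100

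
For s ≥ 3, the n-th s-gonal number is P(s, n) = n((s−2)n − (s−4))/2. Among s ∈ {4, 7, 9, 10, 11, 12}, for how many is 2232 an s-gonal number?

s = 4: P(4, 47) = 2209 and P(4, 48) = 2304; 2232 is not s-gonal.
s = 7: P(7, 30) = 2205 and P(7, 31) = 2356; 2232 is not s-gonal.
s = 9: P(9, 25) = 2125 and P(9, 26) = 2301; 2232 is not s-gonal.
s = 10: P(10, 24) = 2232. ✓
s = 11: P(11, 22) = 2101 and P(11, 23) = 2300; 2232 is not s-gonal.
s = 12: P(12, 21) = 2121 and P(12, 22) = 2332; 2232 is not s-gonal.
Hits: s ∈ {10} → 1.

1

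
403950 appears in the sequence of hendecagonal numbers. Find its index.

300

Set n(9n−7)/2 = 403950, giving 9n² − 7n − 807900 = 0.
The discriminant is 49 + 72·403950 = 29084449, and √29084449 = 5393.
So n = (7 + 5393) / 18 = 5400/18 = 300.
Check: 300·(9·300 − 7)/2 = 403950. ✓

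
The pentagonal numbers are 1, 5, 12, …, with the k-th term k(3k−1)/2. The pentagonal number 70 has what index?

Set n(3n−1)/2 = 70, giving 3n² − n − 140 = 0.
So n = (1 + 41) / 6 = 42/6 = 7.
Check: 7·(3·7 − 1)/2 = 70. ✓

7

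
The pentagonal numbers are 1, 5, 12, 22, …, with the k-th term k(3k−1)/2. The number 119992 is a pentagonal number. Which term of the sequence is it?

283

Set n(3n−1)/2 = 119992, giving 3n² − n − 239984 = 0.
So n = (1 + 1697) / 6 = 1698/6 = 283.
Check: 283·(3·283 − 1)/2 = 119992. ✓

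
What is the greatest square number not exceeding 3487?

Solve n² ≤ 3487 for integer n.
n = 59 gives 3481 ≤ 3487, while n = 60 gives 3600 > 3487; so the answer is 3481.

3481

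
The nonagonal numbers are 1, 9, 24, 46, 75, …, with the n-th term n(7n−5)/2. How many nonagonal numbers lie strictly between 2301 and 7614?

20

The n-th nonagonal number is n(7n−5)/2.
Smallest index with value > 2301: n = 27 (giving 2484).
Largest index with value < 7614: n = 46 (giving 7291).
Indices 27 through 46: 20 terms.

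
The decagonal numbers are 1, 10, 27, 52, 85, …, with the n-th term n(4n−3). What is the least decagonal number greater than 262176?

Solve n(4n−3) > 262176 for integer n.
The largest n with value ≤ 262176 is 256 (since 261376 ≤ 262176 < 263425), so the first above is n = 257, value 263425.

263425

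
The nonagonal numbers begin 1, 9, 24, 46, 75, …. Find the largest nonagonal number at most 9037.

Solve n(7n−5)/2 ≤ 9037 for integer n.
n = 51 gives 8976 ≤ 9037, while n = 52 gives 9334 > 9037; so the answer is 8976.

8976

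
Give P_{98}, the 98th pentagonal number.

14357

98·(3·98 − 1)/2 = 98·293/2 = 14357.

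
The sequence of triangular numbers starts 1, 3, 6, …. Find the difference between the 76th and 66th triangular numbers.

76·77/2 = 2926 and 66·67/2 = 2211.
Difference: 2926 − 2211 = 715.

715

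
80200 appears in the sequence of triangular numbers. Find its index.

400

Set n(n+1)/2 = 80200, giving n² + n − 160400 = 0.
The discriminant is 1 + 8·80200 = 641601, and √641601 = 801.
So n = (-1 + 801) / 2 = 800/2 = 400.
Check: 400·401/2 = 80200. ✓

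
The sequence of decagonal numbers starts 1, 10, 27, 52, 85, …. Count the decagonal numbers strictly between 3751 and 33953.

61

The n-th decagonal number is n(4n−3).
Smallest index with value > 3751: n = 32 (giving 4000).
Largest index with value < 33953: n = 92 (giving 33580).
Indices 32 through 92: 61 terms.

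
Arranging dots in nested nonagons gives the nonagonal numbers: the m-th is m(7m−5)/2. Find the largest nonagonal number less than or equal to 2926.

2871

Solve n(7n−5)/2 ≤ 2926 for integer n.
n = 29 gives 2871 ≤ 2926, while n = 30 gives 3075 > 2926; so the answer is 2871.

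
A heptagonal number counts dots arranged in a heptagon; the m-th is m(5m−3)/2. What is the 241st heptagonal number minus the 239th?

2397

241·(5·241 − 3)/2 = 144841 and 239·(5·239 − 3)/2 = 142444.
Difference: 144841 − 142444 = 2397.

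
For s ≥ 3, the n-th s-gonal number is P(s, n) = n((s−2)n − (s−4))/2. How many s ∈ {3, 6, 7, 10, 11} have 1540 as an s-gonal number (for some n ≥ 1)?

s = 3: P(3, 55) = 1540. ✓
s = 6: P(6, 28) = 1540. ✓
s = 7: P(7, 25) = 1525 and P(7, 26) = 1651; 1540 is not s-gonal.
s = 10: P(10, 20) = 1540. ✓
s = 11: P(11, 18) = 1395 and P(11, 19) = 1558; 1540 is not s-gonal.
Hits: s ∈ {3, 6, 10} → 3.

3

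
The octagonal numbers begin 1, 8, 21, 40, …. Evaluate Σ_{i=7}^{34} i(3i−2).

Σ i(3i−2) = 3Σi² − 2Σi over i = 7..34.
Σi = 595 − 21 = 574 and Σi² = 13685 − 91 = 13594.
3·13594 − 2·574 = 39634.

39634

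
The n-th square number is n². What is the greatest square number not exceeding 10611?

10609

Solve n² ≤ 10611 for integer n.
n = 103 gives 10609 ≤ 10611, while n = 104 gives 10816 > 10611; so the answer is 10609.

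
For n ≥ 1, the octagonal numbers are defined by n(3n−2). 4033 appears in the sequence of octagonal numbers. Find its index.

37

Set n(3n−2) = 4033, giving 3n² − 2n − 4033 = 0.
The discriminant is 4 + 12·4033 = 48400, and √48400 = 220.
So n = (2 + 220) / 6 = 222/6 = 37.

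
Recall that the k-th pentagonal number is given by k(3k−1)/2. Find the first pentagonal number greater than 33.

35

Solve n(3n−1)/2 > 33 for integer n.
The largest n with value ≤ 33 is 4 (since 22 ≤ 33 < 35), so the first above is n = 5, value 35.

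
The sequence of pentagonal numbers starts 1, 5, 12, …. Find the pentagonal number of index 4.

The 4th pentagonal number is n(3n−1)/2 with n = 4.
4·(3·4 − 1)/2 = 4·11/2 = 22.

22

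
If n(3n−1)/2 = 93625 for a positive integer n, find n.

250

Set n(3n−1)/2 = 93625, giving 3n² − n − 187250 = 0.
The discriminant is 1 + 24·93625 = 2247001, and √2247001 = 1499.
So n = (1 + 1499) / 6 = 1500/6 = 250.
Check: 250·(3·250 − 1)/2 = 93625. ✓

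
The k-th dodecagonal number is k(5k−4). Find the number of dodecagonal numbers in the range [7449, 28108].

The n-th dodecagonal number is n(5n−4).
Smallest index with value ≥ 7449: n = 39 (giving 7449).
Largest index with value ≤ 28108: n = 75 (giving 27825).
Indices 39 through 75: 37 terms.

37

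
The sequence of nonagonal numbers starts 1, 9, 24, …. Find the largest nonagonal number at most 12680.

Solve n(7n−5)/2 ≤ 12680 for integer n.
n = 60 gives 12450 ≤ 12680, while n = 61 gives 12871 > 12680; so the answer is 12450.

12450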